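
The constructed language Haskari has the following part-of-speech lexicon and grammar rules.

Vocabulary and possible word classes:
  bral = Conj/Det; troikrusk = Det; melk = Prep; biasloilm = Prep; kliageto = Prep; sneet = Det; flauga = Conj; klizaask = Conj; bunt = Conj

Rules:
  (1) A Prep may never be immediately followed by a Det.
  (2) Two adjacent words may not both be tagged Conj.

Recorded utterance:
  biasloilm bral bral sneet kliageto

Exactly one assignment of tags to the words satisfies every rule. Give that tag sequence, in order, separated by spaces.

Prep Conj Det Det Prep

Candidates per position — 1:biasloilm {Prep}; 2:bral {Conj,Det}; 3:bral {Conj,Det}; 4:sneet {Det}; 5:kliageto {Prep}.
Position 2: Det is ruled out by rule 1; that leaves Conj.
Position 3: Conj is ruled out by rule 2; that leaves Det.
That leaves exactly one tagging: Prep Conj Det Det Prep.
Checking: rule 1 holds; rule 2 holds.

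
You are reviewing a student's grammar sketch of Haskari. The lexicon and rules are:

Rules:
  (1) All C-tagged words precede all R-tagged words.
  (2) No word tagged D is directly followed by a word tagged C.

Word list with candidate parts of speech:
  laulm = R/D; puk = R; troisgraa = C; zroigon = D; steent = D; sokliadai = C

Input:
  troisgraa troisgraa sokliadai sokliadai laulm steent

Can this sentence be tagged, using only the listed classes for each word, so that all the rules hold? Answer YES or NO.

YES

Candidates per position — 1:troisgraa {C}; 2:troisgraa {C}; 3:sokliadai {C}; 4:sokliadai {C}; 5:laulm {R,D}; 6:steent {D}.
One satisfying assignment: C C C C D D.
Verifying each rule — rule 1 ok; rule 2 ok.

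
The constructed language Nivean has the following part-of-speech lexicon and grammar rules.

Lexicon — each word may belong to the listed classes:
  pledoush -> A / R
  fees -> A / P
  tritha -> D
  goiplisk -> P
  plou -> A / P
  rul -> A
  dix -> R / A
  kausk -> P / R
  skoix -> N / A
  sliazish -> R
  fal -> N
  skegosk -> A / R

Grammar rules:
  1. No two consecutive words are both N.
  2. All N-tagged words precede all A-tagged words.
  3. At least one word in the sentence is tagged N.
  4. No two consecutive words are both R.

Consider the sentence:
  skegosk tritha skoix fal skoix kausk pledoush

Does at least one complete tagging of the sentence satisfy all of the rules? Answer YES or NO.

NO

Candidates per position — 1:skegosk {A,R}; 2:tritha {D}; 3:skoix {N,A}; 4:fal {N}; 5:skoix {N,A}; 6:kausk {P,R}; 7:pledoush {A,R}.
Every candidate sequence violates at least one rule; no consistent tagging exists.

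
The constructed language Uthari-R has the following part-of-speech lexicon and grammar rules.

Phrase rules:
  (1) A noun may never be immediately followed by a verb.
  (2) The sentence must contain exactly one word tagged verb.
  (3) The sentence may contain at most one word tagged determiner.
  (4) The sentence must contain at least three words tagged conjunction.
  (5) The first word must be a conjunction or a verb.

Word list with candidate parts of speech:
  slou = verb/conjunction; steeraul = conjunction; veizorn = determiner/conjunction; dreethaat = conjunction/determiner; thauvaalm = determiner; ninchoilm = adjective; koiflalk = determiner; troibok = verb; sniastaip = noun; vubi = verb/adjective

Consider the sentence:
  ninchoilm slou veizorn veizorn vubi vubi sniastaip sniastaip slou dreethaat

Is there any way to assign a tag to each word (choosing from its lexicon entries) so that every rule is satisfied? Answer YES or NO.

NO

Candidates per position — 1:ninchoilm {adjective}; 2:slou {verb,conjunction}; 3:veizorn {determiner,conjunction}; 4:veizorn {determiner,conjunction}; 5:vubi {verb,adjective}; 6:vubi {verb,adjective}; 7:sniastaip {noun}; 8:sniastaip {noun}; 9:slou {verb,conjunction}; 10:dreethaat {conjunction,determiner}.
Rule 5 cannot be satisfied by any choice of tags from the lexicon.
So there is no consistent tagging.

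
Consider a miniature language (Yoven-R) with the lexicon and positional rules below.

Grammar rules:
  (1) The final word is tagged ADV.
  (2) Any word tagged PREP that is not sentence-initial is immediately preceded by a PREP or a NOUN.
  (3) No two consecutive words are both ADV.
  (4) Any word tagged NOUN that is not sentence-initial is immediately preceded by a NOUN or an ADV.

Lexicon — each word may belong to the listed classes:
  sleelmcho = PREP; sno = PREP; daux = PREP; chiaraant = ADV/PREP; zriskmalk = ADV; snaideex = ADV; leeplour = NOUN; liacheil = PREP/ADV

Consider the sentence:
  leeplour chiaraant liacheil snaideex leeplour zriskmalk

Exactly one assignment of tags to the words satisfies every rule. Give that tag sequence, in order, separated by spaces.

Candidates per position — 1:leeplour {NOUN}; 2:chiaraant {ADV,PREP}; 3:liacheil {PREP,ADV}; 4:snaideex {ADV}; 5:leeplour {NOUN}; 6:zriskmalk {ADV}.
At position 3, choosing ADV makes rule 3 impossible to satisfy; hence PREP.
At position 2, choosing ADV makes rule 2 impossible to satisfy; hence PREP.
The unique satisfying tagging is: NOUN PREP PREP ADV NOUN ADV.
Rule-by-rule: rule 1 holds; rule 2 holds; rule 3 holds; rule 4 holds.

NOUN PREP PREP ADV NOUN ADV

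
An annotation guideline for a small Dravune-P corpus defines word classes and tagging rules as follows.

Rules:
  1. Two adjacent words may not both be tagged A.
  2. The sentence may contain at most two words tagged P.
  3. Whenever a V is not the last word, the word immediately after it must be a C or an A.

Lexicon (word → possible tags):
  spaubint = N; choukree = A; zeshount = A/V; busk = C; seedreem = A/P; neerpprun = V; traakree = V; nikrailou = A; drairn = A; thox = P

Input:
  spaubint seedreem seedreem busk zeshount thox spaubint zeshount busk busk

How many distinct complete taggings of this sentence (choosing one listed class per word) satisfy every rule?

4

Candidates per position — 1:spaubint {N}; 2:seedreem {A,P}; 3:seedreem {A,P}; 4:busk {C}; 5:zeshount {A,V}; 6:thox {P}; 7:spaubint {N}; 8:zeshount {A,V}; 9:busk {C}; 10:busk {C}.
There are 16 candidate sequences in total.
The sequences that satisfy every rule: N A P C A P N A C C; N A P C A P N V C C; N P A C A P N A C C; N P A C A P N V C C.
Count = 4.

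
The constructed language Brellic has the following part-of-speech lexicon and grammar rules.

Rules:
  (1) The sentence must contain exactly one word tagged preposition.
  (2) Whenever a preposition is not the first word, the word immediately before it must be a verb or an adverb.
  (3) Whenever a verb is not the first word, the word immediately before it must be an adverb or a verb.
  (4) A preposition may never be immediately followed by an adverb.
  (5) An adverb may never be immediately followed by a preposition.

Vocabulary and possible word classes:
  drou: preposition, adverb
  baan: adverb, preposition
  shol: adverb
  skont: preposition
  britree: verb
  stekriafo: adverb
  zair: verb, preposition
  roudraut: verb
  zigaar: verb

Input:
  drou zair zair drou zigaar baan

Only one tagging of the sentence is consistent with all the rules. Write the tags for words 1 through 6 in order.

Candidates per position — 1:drou {preposition,adverb}; 2:zair {verb,preposition}; 3:zair {verb,preposition}; 4:drou {preposition,adverb}; 5:zigaar {verb}; 6:baan {adverb,preposition}.
Position 4: tagging it preposition would leave rule 3 unsatisfiable, so it must be adverb.
Position 3: tagging it preposition would leave rule 4 unsatisfiable, so it must be verb.
Position 1: tagging it preposition would leave rule 3 unsatisfiable, so it must be adverb.
Position 2: tagging it preposition would leave rule 3 unsatisfiable, so it must be verb.
Position 6: tagging it adverb would leave rule 1 unsatisfiable, so it must be preposition.
That leaves exactly one tagging: adverb verb verb adverb verb preposition.
Rule-by-rule: rule 1 satisfied; rule 2 satisfied; rule 3 satisfied; rule 4 satisfied; rule 5 satisfied.

adverb verb verb adverb verb preposition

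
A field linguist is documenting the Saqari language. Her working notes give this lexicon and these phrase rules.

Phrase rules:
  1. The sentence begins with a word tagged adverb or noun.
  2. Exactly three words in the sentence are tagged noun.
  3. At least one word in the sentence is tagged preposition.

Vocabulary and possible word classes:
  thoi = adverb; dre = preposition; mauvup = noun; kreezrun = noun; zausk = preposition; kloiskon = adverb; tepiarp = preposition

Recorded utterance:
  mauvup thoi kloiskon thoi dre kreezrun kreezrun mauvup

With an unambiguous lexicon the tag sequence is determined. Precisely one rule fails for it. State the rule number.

2

Fixed tagging: noun adverb adverb adverb preposition noun noun noun.
Rule check: R1 ok, R2 fails, R3 ok.
Only rule 2 fails.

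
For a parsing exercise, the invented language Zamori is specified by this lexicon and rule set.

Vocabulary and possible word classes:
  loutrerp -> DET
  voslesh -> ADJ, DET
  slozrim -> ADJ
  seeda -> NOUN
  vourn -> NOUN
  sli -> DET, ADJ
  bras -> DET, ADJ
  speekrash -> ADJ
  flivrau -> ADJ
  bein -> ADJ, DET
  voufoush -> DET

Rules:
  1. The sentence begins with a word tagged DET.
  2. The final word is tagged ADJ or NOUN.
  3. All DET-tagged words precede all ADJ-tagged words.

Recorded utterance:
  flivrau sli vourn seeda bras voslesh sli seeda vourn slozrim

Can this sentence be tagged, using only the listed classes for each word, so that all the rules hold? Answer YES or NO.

NO

Candidates per position — 1:flivrau {ADJ}; 2:sli {DET,ADJ}; 3:vourn {NOUN}; 4:seeda {NOUN}; 5:bras {DET,ADJ}; 6:voslesh {ADJ,DET}; 7:sli {DET,ADJ}; 8:seeda {NOUN}; 9:vourn {NOUN}; 10:slozrim {ADJ}.
Rule 1 cannot be satisfied by any choice of tags from the lexicon.
So there is no consistent tagging.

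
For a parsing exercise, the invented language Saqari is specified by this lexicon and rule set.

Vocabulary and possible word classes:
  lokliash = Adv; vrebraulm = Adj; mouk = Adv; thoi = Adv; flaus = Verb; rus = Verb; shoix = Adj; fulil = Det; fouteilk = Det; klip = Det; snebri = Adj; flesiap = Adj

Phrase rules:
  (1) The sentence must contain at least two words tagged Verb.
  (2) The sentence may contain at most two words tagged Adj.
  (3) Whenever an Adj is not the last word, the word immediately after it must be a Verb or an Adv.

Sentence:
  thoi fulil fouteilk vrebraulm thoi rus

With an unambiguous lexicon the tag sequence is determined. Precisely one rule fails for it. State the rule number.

1

Fixed tagging: Adv Det Det Adj Adv Verb.
Rule check: R1 fails, R2 ok, R3 ok.
Only rule 1 fails.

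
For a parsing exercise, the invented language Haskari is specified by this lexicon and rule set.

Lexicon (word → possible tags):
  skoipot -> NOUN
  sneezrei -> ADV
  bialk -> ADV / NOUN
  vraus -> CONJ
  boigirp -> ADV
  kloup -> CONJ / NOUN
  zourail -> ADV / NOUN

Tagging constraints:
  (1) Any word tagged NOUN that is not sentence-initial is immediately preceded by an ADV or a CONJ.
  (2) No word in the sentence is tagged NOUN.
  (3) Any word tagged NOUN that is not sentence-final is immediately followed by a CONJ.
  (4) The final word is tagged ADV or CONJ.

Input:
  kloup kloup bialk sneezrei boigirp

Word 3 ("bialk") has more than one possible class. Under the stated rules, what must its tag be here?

ADV

Candidates per position — 1:kloup {CONJ,NOUN}; 2:kloup {CONJ,NOUN}; 3:bialk {ADV,NOUN}; 4:sneezrei {ADV}; 5:boigirp {ADV}.
If word 1 were NOUN, no tagging could satisfy rule 2; so word 1 is CONJ.
If word 2 were NOUN, no tagging could satisfy rule 2; so word 2 is CONJ.
If word 3 were NOUN, no tagging could satisfy rule 2; so word 3 is ADV.
The unique satisfying tagging is: CONJ CONJ ADV ADV ADV.
Rule-by-rule: rule 1 satisfied; rule 2 satisfied; rule 3 satisfied; rule 4 satisfied.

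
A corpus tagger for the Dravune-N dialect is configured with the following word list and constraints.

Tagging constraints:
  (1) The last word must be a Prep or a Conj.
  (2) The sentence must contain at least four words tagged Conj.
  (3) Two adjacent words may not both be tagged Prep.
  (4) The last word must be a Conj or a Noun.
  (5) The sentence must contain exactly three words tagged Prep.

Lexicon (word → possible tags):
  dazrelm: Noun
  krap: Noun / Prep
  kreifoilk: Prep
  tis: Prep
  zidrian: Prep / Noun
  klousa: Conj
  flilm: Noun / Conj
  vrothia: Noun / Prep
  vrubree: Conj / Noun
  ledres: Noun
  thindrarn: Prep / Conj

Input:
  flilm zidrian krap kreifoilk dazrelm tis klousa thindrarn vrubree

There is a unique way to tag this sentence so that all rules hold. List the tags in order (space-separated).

Candidates per position — 1:flilm {Noun,Conj}; 2:zidrian {Prep,Noun}; 3:krap {Noun,Prep}; 4:kreifoilk {Prep}; 5:dazrelm {Noun}; 6:tis {Prep}; 7:klousa {Conj}; 8:thindrarn {Prep,Conj}; 9:vrubree {Conj,Noun}.
Position 1: tagging it Noun would leave rule 2 unsatisfiable, so it must be Conj.
Position 3: tagging it Prep would leave rule 3 unsatisfiable, so it must be Noun.
Position 8: tagging it Prep would leave rule 2 unsatisfiable, so it must be Conj.
Position 9: tagging it Noun would leave rule 1 unsatisfiable, so it must be Conj.
Position 2: tagging it Noun would leave rule 5 unsatisfiable, so it must be Prep.
The unique satisfying tagging is: Conj Prep Noun Prep Noun Prep Conj Conj Conj.
Rule-by-rule: rule 1 holds; rule 2 holds; rule 3 holds; rule 4 holds; rule 5 holds.

Conj Prep Noun Prep Noun Prep Conj Conj Conj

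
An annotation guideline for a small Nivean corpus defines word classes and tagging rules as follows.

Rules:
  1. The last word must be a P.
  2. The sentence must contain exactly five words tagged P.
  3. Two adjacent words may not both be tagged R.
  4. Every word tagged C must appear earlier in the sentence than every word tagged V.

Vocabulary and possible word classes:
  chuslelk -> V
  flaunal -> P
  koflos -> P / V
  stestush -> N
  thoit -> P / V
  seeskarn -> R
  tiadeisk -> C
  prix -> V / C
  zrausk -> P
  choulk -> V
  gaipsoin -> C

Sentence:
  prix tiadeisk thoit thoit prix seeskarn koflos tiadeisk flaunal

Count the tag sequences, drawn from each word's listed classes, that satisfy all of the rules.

0

Candidates per position — 1:prix {V,C}; 2:tiadeisk {C}; 3:thoit {P,V}; 4:thoit {P,V}; 5:prix {V,C}; 6:seeskarn {R}; 7:koflos {P,V}; 8:tiadeisk {C}; 9:flaunal {P}.
There are 32 candidate sequences in total.
Rule 2 cannot be satisfied by any choice of tags from the lexicon.
So there is no consistent tagging.
Count = 0.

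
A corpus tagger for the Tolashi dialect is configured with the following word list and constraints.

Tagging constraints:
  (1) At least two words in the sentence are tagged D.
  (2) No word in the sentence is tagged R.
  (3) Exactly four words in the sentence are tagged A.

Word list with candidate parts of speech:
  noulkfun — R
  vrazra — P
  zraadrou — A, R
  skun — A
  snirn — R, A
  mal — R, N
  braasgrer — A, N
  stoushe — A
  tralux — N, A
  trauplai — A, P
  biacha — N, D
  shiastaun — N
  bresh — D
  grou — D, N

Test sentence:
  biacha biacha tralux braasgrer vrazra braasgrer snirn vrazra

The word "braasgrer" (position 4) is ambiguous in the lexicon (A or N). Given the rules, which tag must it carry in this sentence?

A

Candidates per position — 1:biacha {N,D}; 2:biacha {N,D}; 3:tralux {N,A}; 4:braasgrer {A,N}; 5:vrazra {P}; 6:braasgrer {A,N}; 7:snirn {R,A}; 8:vrazra {P}.
Position 1: N is ruled out by rule 1; that leaves D.
Position 2: N is ruled out by rule 1; that leaves D.
Position 3: N is ruled out by rule 3; that leaves A.
Position 4: N is ruled out by rule 3; that leaves A.
Position 6: N is ruled out by rule 3; that leaves A.
Position 7: R is ruled out by rule 2; that leaves A.
That leaves exactly one tagging: D D A A P A A P.
Rule-by-rule: rule 1 ✓; rule 2 ✓; rule 3 ✓.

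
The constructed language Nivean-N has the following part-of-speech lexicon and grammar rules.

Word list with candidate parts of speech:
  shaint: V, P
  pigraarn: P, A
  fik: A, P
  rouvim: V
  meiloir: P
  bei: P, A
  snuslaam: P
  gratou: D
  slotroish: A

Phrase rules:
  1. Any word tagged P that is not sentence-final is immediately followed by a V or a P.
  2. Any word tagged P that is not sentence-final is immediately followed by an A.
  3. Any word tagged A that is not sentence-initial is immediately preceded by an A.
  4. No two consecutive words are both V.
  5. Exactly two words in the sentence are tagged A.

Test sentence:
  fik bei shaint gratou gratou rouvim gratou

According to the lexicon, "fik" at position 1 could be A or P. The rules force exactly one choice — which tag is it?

Candidates per position — 1:fik {A,P}; 2:bei {P,A}; 3:shaint {V,P}; 4:gratou {D}; 5:gratou {D}; 6:rouvim {V}; 7:gratou {D}.
Position 1: tagging it P would leave rule 5 unsatisfiable, so it must be A.
Position 2: tagging it P would leave rule 2 unsatisfiable, so it must be A.
Position 3: tagging it P would leave rule 1 unsatisfiable, so it must be V.
So the tagging must be: A A V D D V D.
Verifying each rule — rule 1 satisfied; rule 2 satisfied; rule 3 satisfied; rule 4 satisfied; rule 5 satisfied.

A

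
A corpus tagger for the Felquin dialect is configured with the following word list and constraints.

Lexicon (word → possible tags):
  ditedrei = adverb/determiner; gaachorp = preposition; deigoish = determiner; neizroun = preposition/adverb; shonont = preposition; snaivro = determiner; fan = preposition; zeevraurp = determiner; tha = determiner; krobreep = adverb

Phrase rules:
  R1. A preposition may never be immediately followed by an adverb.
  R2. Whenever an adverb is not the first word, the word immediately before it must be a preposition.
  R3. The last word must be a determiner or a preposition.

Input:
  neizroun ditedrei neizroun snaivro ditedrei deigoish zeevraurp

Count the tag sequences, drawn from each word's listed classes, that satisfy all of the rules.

2

Candidates per position — 1:neizroun {preposition,adverb}; 2:ditedrei {adverb,determiner}; 3:neizroun {preposition,adverb}; 4:snaivro {determiner}; 5:ditedrei {adverb,determiner}; 6:deigoish {determiner}; 7:zeevraurp {determiner}.
There are 16 candidate sequences in total.
The sequences that satisfy every rule: preposition determiner preposition determiner determiner determiner determiner; adverb determiner preposition determiner determiner determiner determiner.
Count = 2.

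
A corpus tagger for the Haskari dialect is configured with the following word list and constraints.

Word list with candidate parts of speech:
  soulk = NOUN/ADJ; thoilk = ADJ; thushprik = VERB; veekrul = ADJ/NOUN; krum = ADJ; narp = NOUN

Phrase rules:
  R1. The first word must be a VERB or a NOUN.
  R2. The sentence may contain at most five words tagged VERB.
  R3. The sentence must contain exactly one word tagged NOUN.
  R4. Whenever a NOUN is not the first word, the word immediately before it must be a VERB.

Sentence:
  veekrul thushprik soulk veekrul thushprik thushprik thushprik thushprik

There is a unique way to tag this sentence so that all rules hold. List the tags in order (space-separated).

Candidates per position — 1:veekrul {ADJ,NOUN}; 2:thushprik {VERB}; 3:soulk {NOUN,ADJ}; 4:veekrul {ADJ,NOUN}; 5:thushprik {VERB}; 6:thushprik {VERB}; 7:thushprik {VERB}; 8:thushprik {VERB}.
Position 1: tagging it ADJ would leave rule 1 unsatisfiable, so it must be NOUN.
Position 3: tagging it NOUN would leave rule 3 unsatisfiable, so it must be ADJ.
Position 4: tagging it NOUN would leave rule 3 unsatisfiable, so it must be ADJ.
The only consistent sequence is: NOUN VERB ADJ ADJ VERB VERB VERB VERB.
Verifying each rule — rule 1 satisfied; rule 2 satisfied; rule 3 satisfied; rule 4 satisfied.

NOUN VERB ADJ ADJ VERB VERB VERB VERB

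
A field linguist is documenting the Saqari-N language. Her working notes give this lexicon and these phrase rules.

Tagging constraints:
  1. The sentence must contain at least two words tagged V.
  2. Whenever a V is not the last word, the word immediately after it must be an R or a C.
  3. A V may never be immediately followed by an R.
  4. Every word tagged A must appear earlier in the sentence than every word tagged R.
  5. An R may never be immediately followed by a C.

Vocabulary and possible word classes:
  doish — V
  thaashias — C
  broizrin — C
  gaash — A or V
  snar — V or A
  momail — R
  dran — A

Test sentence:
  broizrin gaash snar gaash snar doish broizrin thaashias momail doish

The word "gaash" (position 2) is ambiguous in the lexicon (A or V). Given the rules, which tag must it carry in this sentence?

A

Candidates per position — 1:broizrin {C}; 2:gaash {A,V}; 3:snar {V,A}; 4:gaash {A,V}; 5:snar {V,A}; 6:doish {V}; 7:broizrin {C}; 8:thaashias {C}; 9:momail {R}; 10:doish {V}.
Position 2: V is ruled out by rule 2; that leaves A.
Position 3: V is ruled out by rule 2; that leaves A.
Position 4: V is ruled out by rule 2; that leaves A.
Position 5: V is ruled out by rule 2; that leaves A.
That leaves exactly one tagging: C A A A A V C C R V.
Checking: rule 1 ok; rule 2 ok; rule 3 ok; rule 4 ok; rule 5 ok.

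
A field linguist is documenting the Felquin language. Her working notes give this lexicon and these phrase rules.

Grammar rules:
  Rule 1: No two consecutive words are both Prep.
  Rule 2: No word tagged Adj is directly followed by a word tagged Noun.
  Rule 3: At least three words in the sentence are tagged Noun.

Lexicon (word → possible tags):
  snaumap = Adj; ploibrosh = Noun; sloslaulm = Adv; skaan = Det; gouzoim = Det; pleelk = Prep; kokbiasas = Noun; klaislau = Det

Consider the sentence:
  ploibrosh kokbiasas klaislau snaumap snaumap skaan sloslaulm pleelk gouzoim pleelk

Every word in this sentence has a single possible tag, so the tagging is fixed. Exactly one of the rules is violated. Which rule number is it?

3

Fixed tagging: Noun Noun Det Adj Adj Det Adv Prep Det Prep.
Checking each rule: R1 ✓, R2 ✓, R3 ✗.
Only rule 3 fails.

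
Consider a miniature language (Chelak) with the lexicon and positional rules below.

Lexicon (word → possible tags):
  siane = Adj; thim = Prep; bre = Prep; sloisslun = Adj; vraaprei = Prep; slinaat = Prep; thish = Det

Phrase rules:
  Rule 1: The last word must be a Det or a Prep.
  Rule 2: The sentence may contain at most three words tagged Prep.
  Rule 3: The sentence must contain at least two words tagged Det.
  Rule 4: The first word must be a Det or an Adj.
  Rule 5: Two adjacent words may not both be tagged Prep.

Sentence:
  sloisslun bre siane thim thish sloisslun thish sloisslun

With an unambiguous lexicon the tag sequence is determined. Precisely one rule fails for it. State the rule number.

Fixed tagging: Adj Prep Adj Prep Det Adj Det Adj.
Checking each rule: R1 fail, R2 pass, R3 pass, R4 pass, R5 pass.
Only rule 1 fails.

1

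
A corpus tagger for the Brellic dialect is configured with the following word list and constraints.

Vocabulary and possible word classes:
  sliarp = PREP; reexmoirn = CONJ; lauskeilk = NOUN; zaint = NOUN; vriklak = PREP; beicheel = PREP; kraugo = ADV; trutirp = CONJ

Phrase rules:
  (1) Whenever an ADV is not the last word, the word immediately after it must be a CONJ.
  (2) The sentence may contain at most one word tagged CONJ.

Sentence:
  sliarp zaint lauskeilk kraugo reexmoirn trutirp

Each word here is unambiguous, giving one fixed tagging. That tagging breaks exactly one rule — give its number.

Fixed tagging: PREP NOUN NOUN ADV CONJ CONJ.
Checking each rule: R1 ✓, R2 ✗.
Only rule 2 fails.

2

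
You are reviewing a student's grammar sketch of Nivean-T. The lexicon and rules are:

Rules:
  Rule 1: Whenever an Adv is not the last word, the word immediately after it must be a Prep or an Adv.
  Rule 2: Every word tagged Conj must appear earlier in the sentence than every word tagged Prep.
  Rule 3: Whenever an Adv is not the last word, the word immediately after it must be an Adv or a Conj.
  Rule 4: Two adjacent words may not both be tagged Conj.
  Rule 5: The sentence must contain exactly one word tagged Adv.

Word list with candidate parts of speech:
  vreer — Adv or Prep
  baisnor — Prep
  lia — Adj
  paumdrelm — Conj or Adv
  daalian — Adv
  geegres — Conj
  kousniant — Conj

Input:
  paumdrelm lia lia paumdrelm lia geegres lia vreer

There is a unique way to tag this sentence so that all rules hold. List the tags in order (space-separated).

Candidates per position — 1:paumdrelm {Conj,Adv}; 2:lia {Adj}; 3:lia {Adj}; 4:paumdrelm {Conj,Adv}; 5:lia {Adj}; 6:geegres {Conj}; 7:lia {Adj}; 8:vreer {Adv,Prep}.
Word 1 cannot be Adv — rule 1 would then fail for every completion. It is Conj.
Word 4 cannot be Adv — rule 1 would then fail for every completion. It is Conj.
Word 8 cannot be Prep — rule 5 would then fail for every completion. It is Adv.
The unique satisfying tagging is: Conj Adj Adj Conj Adj Conj Adj Adv.
Rule-by-rule: rule 1 ✓; rule 2 ✓; rule 3 ✓; rule 4 ✓; rule 5 ✓.

Conj Adj Adj Conj Adj Conj Adj Adv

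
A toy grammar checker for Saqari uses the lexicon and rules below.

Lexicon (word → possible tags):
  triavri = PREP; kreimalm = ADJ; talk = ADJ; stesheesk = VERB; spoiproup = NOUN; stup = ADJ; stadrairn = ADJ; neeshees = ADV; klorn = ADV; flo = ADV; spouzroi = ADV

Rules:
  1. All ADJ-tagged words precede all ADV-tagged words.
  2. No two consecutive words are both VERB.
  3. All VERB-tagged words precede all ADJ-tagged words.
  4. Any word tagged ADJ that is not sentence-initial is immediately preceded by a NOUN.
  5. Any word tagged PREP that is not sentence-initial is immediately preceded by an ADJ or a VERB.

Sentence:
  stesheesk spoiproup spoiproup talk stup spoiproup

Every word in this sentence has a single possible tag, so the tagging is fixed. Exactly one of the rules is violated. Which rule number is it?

4

Fixed tagging: VERB NOUN NOUN ADJ ADJ NOUN.
Checking each rule: R1 pass, R2 pass, R3 pass, R4 fail, R5 pass.
Only rule 4 fails.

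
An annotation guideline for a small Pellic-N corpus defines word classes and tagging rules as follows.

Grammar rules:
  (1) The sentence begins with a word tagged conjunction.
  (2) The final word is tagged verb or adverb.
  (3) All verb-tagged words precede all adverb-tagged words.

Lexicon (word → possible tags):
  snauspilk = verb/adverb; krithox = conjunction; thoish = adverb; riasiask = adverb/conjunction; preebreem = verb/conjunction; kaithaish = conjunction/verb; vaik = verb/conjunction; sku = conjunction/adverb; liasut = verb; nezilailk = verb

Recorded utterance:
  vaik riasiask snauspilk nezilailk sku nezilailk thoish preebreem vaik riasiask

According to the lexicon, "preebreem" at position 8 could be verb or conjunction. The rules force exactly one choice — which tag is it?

Candidates per position — 1:vaik {verb,conjunction}; 2:riasiask {adverb,conjunction}; 3:snauspilk {verb,adverb}; 4:nezilailk {verb}; 5:sku {conjunction,adverb}; 6:nezilailk {verb}; 7:thoish {adverb}; 8:preebreem {verb,conjunction}; 9:vaik {verb,conjunction}; 10:riasiask {adverb,conjunction}.
Position 1: verb is ruled out by rule 1; that leaves conjunction.
Position 2: adverb is ruled out by rule 3; that leaves conjunction.
Position 3: adverb is ruled out by rule 3; that leaves verb.
Position 5: adverb is ruled out by rule 3; that leaves conjunction.
Position 8: verb is ruled out by rule 3; that leaves conjunction.
Position 9: verb is ruled out by rule 3; that leaves conjunction.
Position 10: conjunction is ruled out by rule 2; that leaves adverb.
That leaves exactly one tagging: conjunction conjunction verb verb conjunction verb adverb conjunction conjunction adverb.
Checking: rule 1 ✓; rule 2 ✓; rule 3 ✓.

conjunction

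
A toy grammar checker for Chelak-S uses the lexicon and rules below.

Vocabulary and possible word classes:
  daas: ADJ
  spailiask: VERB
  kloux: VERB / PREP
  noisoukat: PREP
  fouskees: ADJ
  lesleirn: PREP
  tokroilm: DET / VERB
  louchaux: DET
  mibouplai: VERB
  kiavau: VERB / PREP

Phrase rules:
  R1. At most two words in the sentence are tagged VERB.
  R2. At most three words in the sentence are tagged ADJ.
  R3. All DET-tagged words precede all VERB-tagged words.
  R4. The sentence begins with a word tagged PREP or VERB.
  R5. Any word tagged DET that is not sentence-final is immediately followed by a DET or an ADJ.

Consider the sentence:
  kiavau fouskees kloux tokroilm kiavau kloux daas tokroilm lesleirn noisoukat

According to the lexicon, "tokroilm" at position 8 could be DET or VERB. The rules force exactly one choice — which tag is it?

VERB

Candidates per position — 1:kiavau {VERB,PREP}; 2:fouskees {ADJ}; 3:kloux {VERB,PREP}; 4:tokroilm {DET,VERB}; 5:kiavau {VERB,PREP}; 6:kloux {VERB,PREP}; 7:daas {ADJ}; 8:tokroilm {DET,VERB}; 9:lesleirn {PREP}; 10:noisoukat {PREP}.
At position 4, choosing DET makes rule 5 impossible to satisfy; hence VERB.
At position 8, choosing DET makes rule 3 impossible to satisfy; hence VERB.
At position 1, choosing VERB makes rule 1 impossible to satisfy; hence PREP.
At position 3, choosing VERB makes rule 1 impossible to satisfy; hence PREP.
At position 5, choosing VERB makes rule 1 impossible to satisfy; hence PREP.
At position 6, choosing VERB makes rule 1 impossible to satisfy; hence PREP.
That leaves exactly one tagging: PREP ADJ PREP VERB PREP PREP ADJ VERB PREP PREP.
Verifying each rule — rule 1 ok; rule 2 ok; rule 3 ok; rule 4 ok; rule 5 ok.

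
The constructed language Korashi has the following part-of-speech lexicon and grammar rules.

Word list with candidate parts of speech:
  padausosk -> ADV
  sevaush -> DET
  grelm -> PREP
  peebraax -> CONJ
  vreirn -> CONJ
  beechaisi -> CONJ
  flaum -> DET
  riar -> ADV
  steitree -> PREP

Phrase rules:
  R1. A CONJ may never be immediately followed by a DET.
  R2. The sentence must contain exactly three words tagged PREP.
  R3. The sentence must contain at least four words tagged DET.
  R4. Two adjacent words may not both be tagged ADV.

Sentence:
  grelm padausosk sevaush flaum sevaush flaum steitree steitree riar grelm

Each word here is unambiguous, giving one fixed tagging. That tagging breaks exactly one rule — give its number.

2

Fixed tagging: PREP ADV DET DET DET DET PREP PREP ADV PREP.
Checking each rule: R1 ✓, R2 ✗, R3 ✓, R4 ✓.
Only rule 2 fails.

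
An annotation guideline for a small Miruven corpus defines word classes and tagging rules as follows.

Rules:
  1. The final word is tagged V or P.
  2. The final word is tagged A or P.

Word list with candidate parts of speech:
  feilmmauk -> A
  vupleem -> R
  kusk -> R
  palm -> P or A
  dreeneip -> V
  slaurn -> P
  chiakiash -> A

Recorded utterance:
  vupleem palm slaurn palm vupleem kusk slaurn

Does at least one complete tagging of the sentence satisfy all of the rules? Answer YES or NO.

YES

Candidates per position — 1:vupleem {R}; 2:palm {P,A}; 3:slaurn {P}; 4:palm {P,A}; 5:vupleem {R}; 6:kusk {R}; 7:slaurn {P}.
One satisfying assignment: R A P A R R P.
Verifying each rule — rule 1 ok; rule 2 ok.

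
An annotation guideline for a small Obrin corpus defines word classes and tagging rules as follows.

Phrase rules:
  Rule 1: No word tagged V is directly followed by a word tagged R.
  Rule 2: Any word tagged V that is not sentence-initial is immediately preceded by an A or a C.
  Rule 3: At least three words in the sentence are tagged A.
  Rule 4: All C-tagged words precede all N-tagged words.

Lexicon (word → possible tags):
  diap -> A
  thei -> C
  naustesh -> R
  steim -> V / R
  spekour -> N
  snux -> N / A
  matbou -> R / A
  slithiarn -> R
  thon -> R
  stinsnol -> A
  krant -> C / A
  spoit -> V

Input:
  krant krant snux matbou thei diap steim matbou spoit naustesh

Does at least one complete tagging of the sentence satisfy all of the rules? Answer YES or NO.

NO

Candidates per position — 1:krant {C,A}; 2:krant {C,A}; 3:snux {N,A}; 4:matbou {R,A}; 5:thei {C}; 6:diap {A}; 7:steim {V,R}; 8:matbou {R,A}; 9:spoit {V}; 10:naustesh {R}.
Rule 1 cannot be satisfied by any choice of tags from the lexicon.
So there is no consistent tagging.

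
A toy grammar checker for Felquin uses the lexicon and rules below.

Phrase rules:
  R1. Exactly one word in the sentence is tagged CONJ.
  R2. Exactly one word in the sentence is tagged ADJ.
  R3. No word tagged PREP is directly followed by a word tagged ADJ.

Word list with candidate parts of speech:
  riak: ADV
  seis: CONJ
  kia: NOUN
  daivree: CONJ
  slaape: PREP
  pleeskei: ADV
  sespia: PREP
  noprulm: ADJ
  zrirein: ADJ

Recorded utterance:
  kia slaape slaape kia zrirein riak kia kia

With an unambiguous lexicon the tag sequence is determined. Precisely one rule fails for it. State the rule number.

Fixed tagging: NOUN PREP PREP NOUN ADJ ADV NOUN NOUN.
Checking each rule: R1 fails, R2 ok, R3 ok.
Only rule 1 fails.

1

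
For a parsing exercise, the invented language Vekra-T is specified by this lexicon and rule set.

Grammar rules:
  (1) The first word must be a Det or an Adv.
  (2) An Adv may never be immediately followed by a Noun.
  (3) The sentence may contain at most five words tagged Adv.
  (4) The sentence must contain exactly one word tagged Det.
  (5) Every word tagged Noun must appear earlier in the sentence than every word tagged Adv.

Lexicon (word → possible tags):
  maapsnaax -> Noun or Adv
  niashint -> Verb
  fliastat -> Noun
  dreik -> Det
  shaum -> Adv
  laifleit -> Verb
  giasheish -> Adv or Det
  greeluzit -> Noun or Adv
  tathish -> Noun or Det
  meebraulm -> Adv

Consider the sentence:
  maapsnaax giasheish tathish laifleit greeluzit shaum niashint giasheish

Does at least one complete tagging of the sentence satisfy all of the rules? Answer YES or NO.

YES

Candidates per position — 1:maapsnaax {Noun,Adv}; 2:giasheish {Adv,Det}; 3:tathish {Noun,Det}; 4:laifleit {Verb}; 5:greeluzit {Noun,Adv}; 6:shaum {Adv}; 7:niashint {Verb}; 8:giasheish {Adv,Det}.
One satisfying assignment: Adv Adv Det Verb Adv Adv Verb Adv.
Verifying each rule — rule 1 ok; rule 2 ok; rule 3 ok; rule 4 ok; rule 5 ok.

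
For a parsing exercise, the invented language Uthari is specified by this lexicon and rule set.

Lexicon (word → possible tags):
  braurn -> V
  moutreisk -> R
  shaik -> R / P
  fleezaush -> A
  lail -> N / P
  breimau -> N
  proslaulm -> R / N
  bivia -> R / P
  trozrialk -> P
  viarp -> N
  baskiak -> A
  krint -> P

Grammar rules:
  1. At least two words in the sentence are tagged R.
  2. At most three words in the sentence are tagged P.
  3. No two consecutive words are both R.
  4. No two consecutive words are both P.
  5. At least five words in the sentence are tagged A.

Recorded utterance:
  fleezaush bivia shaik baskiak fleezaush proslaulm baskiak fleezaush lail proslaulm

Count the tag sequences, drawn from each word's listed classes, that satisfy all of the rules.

Candidates per position — 1:fleezaush {A}; 2:bivia {R,P}; 3:shaik {R,P}; 4:baskiak {A}; 5:fleezaush {A}; 6:proslaulm {R,N}; 7:baskiak {A}; 8:fleezaush {A}; 9:lail {N,P}; 10:proslaulm {R,N}.
There are 32 candidate sequences in total.
Checking each against the rules leaves 12 sequences.
Count = 12.

12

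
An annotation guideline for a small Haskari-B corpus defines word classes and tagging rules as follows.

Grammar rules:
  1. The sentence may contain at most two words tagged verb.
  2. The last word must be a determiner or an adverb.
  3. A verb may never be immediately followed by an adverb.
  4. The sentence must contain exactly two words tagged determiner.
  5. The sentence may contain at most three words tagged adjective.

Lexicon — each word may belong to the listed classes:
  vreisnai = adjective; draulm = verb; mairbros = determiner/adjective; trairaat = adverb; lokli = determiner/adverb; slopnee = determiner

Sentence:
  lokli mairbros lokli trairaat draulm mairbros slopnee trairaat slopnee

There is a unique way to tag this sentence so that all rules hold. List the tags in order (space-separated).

Candidates per position — 1:lokli {determiner,adverb}; 2:mairbros {determiner,adjective}; 3:lokli {determiner,adverb}; 4:trairaat {adverb}; 5:draulm {verb}; 6:mairbros {determiner,adjective}; 7:slopnee {determiner}; 8:trairaat {adverb}; 9:slopnee {determiner}.
At position 1, choosing determiner makes rule 4 impossible to satisfy; hence adverb.
At position 2, choosing determiner makes rule 4 impossible to satisfy; hence adjective.
At position 3, choosing determiner makes rule 4 impossible to satisfy; hence adverb.
At position 6, choosing determiner makes rule 4 impossible to satisfy; hence adjective.
The only consistent sequence is: adverb adjective adverb adverb verb adjective determiner adverb determiner.
Verifying each rule — rule 1 ✓; rule 2 ✓; rule 3 ✓; rule 4 ✓; rule 5 ✓.

adverb adjective adverb adverb verb adjective determiner adverb determiner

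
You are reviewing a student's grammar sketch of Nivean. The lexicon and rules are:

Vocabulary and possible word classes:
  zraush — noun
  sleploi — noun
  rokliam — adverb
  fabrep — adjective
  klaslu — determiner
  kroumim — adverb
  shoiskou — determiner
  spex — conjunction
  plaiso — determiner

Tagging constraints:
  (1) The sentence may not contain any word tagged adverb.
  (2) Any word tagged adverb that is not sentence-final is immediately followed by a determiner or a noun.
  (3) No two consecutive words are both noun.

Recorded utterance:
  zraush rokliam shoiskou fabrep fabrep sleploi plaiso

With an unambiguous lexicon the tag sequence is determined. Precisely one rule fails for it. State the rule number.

1

Fixed tagging: noun adverb determiner adjective adjective noun determiner.
Checking each rule: R1 violated, R2 holds, R3 holds.
Only rule 1 fails.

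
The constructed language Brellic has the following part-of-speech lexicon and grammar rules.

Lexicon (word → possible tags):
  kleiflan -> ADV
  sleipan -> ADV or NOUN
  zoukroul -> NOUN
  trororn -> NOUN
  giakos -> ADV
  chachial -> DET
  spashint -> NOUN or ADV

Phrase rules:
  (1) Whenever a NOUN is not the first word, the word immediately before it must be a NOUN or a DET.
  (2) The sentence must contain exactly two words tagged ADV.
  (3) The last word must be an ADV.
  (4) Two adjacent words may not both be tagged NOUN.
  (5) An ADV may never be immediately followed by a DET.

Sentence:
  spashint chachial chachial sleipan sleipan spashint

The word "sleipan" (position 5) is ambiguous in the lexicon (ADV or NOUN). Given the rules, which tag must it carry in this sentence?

Candidates per position — 1:spashint {NOUN,ADV}; 2:chachial {DET}; 3:chachial {DET}; 4:sleipan {ADV,NOUN}; 5:sleipan {ADV,NOUN}; 6:spashint {NOUN,ADV}.
At position 1, choosing ADV makes rule 5 impossible to satisfy; hence NOUN.
At position 6, choosing NOUN makes rule 3 impossible to satisfy; hence ADV.
Position 5: the remaining choice is settled jointly with positions 4 — only ADV at position 5 is part of a tagging that satisfies every rule.
The only consistent sequence is: NOUN DET DET NOUN ADV ADV.
Verifying each rule — rule 1 holds; rule 2 holds; rule 3 holds; rule 4 holds; rule 5 holds.

ADV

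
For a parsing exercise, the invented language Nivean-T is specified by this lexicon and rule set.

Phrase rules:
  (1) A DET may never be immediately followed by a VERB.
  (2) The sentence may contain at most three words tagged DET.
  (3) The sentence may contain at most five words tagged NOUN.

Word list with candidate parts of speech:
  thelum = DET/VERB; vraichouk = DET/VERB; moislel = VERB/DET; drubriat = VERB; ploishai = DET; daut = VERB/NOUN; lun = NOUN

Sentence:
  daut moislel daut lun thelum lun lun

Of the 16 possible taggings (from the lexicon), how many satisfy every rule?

12

Candidates per position — 1:daut {VERB,NOUN}; 2:moislel {VERB,DET}; 3:daut {VERB,NOUN}; 4:lun {NOUN}; 5:thelum {DET,VERB}; 6:lun {NOUN}; 7:lun {NOUN}.
There are 16 candidate sequences in total.
Checking each against the rules leaves 12 sequences.
Count = 12.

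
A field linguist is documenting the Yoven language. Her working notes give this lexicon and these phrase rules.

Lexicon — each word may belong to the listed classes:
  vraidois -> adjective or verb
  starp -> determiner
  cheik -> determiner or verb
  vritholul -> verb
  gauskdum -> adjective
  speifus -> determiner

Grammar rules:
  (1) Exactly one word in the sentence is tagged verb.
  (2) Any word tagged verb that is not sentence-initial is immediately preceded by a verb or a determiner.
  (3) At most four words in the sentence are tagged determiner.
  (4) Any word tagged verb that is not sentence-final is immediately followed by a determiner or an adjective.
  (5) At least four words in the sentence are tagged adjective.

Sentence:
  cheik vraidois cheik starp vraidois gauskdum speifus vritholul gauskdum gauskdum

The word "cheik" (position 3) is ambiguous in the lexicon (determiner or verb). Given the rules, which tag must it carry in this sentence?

Candidates per position — 1:cheik {determiner,verb}; 2:vraidois {adjective,verb}; 3:cheik {determiner,verb}; 4:starp {determiner}; 5:vraidois {adjective,verb}; 6:gauskdum {adjective}; 7:speifus {determiner}; 8:vritholul {verb}; 9:gauskdum {adjective}; 10:gauskdum {adjective}.
At position 1, choosing verb makes rule 1 impossible to satisfy; hence determiner.
At position 2, choosing verb makes rule 1 impossible to satisfy; hence adjective.
At position 3, choosing verb makes rule 1 impossible to satisfy; hence determiner.
At position 5, choosing verb makes rule 1 impossible to satisfy; hence adjective.
That leaves exactly one tagging: determiner adjective determiner determiner adjective adjective determiner verb adjective adjective.
Verifying each rule — rule 1 ✓; rule 2 ✓; rule 3 ✓; rule 4 ✓; rule 5 ✓.

determiner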